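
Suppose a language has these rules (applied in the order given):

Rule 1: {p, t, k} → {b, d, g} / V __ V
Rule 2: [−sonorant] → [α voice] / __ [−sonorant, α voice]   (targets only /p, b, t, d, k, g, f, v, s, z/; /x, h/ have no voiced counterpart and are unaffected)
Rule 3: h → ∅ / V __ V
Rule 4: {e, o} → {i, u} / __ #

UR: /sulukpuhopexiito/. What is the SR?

Rule 1 (intervocalic voicing): /p/ is a voiceless stop between vowels /o/ and /e/, so it voices to [b]. /t/ is a voiceless stop between vowels /i/ and /o/, so it voices to [d]. /sulukpuhopexiito/ → sulukpuhobexiido.
Rule 2 (regressive voicing assimilation): no segment meets the environment; /sulukpuhobexiido/ is unchanged.
Rule 3 (intervocalic h-deletion): /h/ occurs between vowels /u/ and /o/, so it deletes. /sulukpuhobexiido/ → sulukpuobexiido.
Rule 4 (final vowel raising): /o/ is a mid vowel in word-final position, so it raises to [u]. /sulukpuobexiido/ → sulukpuobexiidu.

sulukpuobexiidu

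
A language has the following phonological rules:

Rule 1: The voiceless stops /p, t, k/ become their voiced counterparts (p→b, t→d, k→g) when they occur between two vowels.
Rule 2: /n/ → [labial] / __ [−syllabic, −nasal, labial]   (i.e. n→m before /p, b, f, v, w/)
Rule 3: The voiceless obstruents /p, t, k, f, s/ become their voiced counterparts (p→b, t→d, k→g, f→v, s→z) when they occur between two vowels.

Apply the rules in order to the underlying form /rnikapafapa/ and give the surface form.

Rule 1 (intervocalic voicing): /k/ is a voiceless stop between vowels /i/ and /a/, so it voices to [g]. /p/ is a voiceless stop between vowels /a/ and /a/, so it voices to [b]. /p/ is a voiceless stop between vowels /a/ and /a/, so it voices to [b]. /rnikapafapa/ → rnigabafaba.
Rule 2 (nasal place assimilation): no segment meets the environment; /rnigabafaba/ is unchanged.
Rule 3 (intervocalic voicing): /f/ is a voiceless obstruent between vowels /a/ and /a/, so it voices to [v]. /rnigabafaba/ → rnigabavaba.

rnigabavaba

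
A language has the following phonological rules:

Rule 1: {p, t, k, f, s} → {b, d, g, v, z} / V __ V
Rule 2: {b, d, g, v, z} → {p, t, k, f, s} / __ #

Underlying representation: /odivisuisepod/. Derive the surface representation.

odivizuizebot

Rule 1 (intervocalic voicing): /s/ is a voiceless obstruent between vowels /i/ and /u/, so it voices to [z]. /s/ is a voiceless obstruent between vowels /i/ and /e/, so it voices to [z]. /p/ is a voiceless obstruent between vowels /e/ and /o/, so it voices to [b]. /odivisuisepod/ → odivizuizebod.
Rule 2 (final devoicing): /d/ is a voiced obstruent in word-final position, so it devoices to [t]. /odivizuizebod/ → odivizuizebot.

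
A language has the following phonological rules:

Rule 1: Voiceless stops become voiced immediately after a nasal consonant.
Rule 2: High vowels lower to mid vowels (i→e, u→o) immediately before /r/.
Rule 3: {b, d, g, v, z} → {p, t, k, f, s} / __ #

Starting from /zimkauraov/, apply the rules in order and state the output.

Rule 1 (post-nasal voicing): /k/ is a voiceless stop immediately after the nasal /m/, so it voices to [g]. /zimkauraov/ → zimgauraov.
Rule 2 (pre-rhotic lowering): /u/ is a high vowel immediately before /r/, so it lowers to [o]. /zimgauraov/ → zimgaoraov.
Rule 3 (final devoicing): /v/ is a voiced obstruent in word-final position, so it devoices to [f]. /zimgaoraov/ → zimgaoraof.

zimgaoraof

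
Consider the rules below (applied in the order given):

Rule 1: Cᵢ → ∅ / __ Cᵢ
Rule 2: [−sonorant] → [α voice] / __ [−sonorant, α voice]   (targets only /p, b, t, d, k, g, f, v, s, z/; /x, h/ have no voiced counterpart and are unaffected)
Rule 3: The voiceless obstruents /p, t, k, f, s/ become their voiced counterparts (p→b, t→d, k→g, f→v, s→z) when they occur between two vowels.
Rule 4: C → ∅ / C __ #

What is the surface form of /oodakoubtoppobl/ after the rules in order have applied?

Rule 1 (degemination): /pp/ is a geminate; the first /p/ deletes. /oodakoubtoppobl/ → oodakoubtopobl.
Rule 2 (regressive voicing assimilation): /b/ precedes the voiceless obstruent /t/, so it devoices to [p] by assimilation. /oodakoubtopobl/ → oodakouptopobl.
Rule 3 (intervocalic voicing): /k/ is a voiceless obstruent between vowels /a/ and /o/, so it voices to [g]. /p/ is a voiceless obstruent between vowels /o/ and /o/, so it voices to [b]. /oodakouptopobl/ → oodagouptobobl.
Rule 4 (final cluster simplification): /l/ is the second consonant of a word-final cluster /bl/, so it deletes. /oodagouptobobl/ → oodagouptobob.

oodagouptobob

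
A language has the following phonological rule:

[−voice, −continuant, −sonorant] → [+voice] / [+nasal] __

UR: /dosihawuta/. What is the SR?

dosihawuta

No segment of /dosihawuta/ meets the structural description of the rule, so the form surfaces unchanged.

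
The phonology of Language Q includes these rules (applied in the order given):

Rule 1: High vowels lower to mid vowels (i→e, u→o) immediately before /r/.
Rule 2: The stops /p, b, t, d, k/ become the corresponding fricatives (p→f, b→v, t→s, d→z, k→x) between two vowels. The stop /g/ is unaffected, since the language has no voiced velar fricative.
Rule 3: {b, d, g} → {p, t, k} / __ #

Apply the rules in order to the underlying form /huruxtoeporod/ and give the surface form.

Rule 1 (pre-rhotic lowering): /u/ is a high vowel immediately before /r/, so it lowers to [o]. /huruxtoeporod/ → horuxtoeporod.
Rule 2 (intervocalic spirantization): /p/ is a stop between vowels /e/ and /o/, so it spirantizes to the fricative [f]. /horuxtoeporod/ → horuxtoeforod.
Rule 3 (final devoicing): /d/ is a voiced stop in word-final position, so it devoices to [t]. /horuxtoeforod/ → horuxtoeforot.

horuxtoeforot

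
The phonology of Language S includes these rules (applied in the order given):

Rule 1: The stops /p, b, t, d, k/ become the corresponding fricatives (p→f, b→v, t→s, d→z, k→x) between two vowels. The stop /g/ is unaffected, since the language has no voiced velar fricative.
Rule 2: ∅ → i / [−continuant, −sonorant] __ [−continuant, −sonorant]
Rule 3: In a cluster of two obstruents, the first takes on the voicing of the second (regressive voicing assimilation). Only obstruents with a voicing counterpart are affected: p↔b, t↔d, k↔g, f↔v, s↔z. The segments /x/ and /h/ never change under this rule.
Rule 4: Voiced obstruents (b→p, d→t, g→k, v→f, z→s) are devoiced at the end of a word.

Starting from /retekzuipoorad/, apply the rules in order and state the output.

resegzuifoorat

Rule 1 (intervocalic spirantization): /t/ is a stop between vowels /e/ and /e/, so it spirantizes to the fricative [s]. /p/ is a stop between vowels /i/ and /o/, so it spirantizes to the fricative [f]. /retekzuipoorad/ → resekzuifoorad.
Rule 2 (stop-cluster i-epenthesis): no segment meets the environment; /resekzuifoorad/ is unchanged.
Rule 3 (regressive voicing assimilation): /k/ precedes the voiced obstruent /z/, so it voices to [g] by assimilation. /resekzuifoorad/ → resegzuifoorad.
Rule 4 (final devoicing): /d/ is a voiced obstruent in word-final position, so it devoices to [t]. /resegzuifoorad/ → resegzuifoorat.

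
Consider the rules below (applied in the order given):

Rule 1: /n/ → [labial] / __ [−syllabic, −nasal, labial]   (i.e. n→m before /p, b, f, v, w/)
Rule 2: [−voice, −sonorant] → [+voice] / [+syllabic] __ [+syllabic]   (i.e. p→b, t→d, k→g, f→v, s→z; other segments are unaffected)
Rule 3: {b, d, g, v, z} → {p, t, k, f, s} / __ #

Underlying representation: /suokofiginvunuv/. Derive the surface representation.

suogovigimvunuf

Rule 1 (nasal place assimilation): /n/ precedes the labial consonant /v/, so it assimilates in place to [m]. /suokofiginvunuv/ → suokofigimvunuv.
Rule 2 (intervocalic voicing): /k/ is a voiceless obstruent between vowels /o/ and /o/, so it voices to [g]. /f/ is a voiceless obstruent between vowels /o/ and /i/, so it voices to [v]. /suokofigimvunuv/ → suogovigimvunuv.
Rule 3 (final devoicing): /v/ is a voiced obstruent in word-final position, so it devoices to [f]. /suogovigimvunuv/ → suogovigimvunuf.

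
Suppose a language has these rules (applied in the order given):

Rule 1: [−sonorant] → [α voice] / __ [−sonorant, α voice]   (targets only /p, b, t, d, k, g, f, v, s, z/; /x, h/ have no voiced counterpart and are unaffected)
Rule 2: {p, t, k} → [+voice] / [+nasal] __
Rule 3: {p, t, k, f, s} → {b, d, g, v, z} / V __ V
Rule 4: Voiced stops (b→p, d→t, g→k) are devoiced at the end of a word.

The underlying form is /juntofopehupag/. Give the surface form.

jundovobehubak

Rule 1 (regressive voicing assimilation): no segment meets the environment; /juntofopehupag/ is unchanged.
Rule 2 (post-nasal voicing): /t/ is a voiceless stop immediately after the nasal /n/, so it voices to [d]. /juntofopehupag/ → jundofopehupag.
Rule 3 (intervocalic voicing): /f/ is a voiceless obstruent between vowels /o/ and /o/, so it voices to [v]. /p/ is a voiceless obstruent between vowels /o/ and /e/, so it voices to [b]. /p/ is a voiceless obstruent between vowels /u/ and /a/, so it voices to [b]. /jundofopehupag/ → jundovobehubag.
Rule 4 (final devoicing): /g/ is a voiced stop in word-final position, so it devoices to [k]. /jundovobehubag/ → jundovobehubak.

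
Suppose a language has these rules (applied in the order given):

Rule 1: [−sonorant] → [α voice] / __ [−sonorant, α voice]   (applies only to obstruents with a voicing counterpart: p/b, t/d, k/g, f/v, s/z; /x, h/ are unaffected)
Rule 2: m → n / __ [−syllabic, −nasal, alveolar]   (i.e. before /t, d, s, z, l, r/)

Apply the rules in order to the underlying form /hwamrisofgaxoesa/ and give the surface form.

Rule 1 (regressive voicing assimilation): /f/ precedes the voiced obstruent /g/, so it voices to [v] by assimilation. /hwamrisofgaxoesa/ → hwamrisovgaxoesa.
Rule 2 (nasal place assimilation): /m/ precedes the alveolar consonant /r/, so it assimilates in place to [n]. /hwamrisovgaxoesa/ → hwanrisovgaxoesa.

hwanrisovgaxoesa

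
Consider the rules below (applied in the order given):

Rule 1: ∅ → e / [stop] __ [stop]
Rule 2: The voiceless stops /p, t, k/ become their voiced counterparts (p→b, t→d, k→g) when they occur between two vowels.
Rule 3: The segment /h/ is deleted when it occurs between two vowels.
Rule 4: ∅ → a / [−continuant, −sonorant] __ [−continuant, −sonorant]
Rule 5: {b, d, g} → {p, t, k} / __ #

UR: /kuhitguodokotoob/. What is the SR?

Rule 1 (stop-cluster e-epenthesis): /t/ and /g/ form a stop–stop cluster, so [e] is inserted between them. /kuhitguodokotoob/ → kuhiteguodokotoob.
Rule 2 (intervocalic voicing): /t/ is a voiceless stop between vowels /i/ and /e/, so it voices to [d]. /k/ is a voiceless stop between vowels /o/ and /o/, so it voices to [g]. /t/ is a voiceless stop between vowels /o/ and /o/, so it voices to [d]. /kuhiteguodokotoob/ → kuhideguodogodoob.
Rule 3 (intervocalic h-deletion): /h/ occurs between vowels /u/ and /i/, so it deletes. /kuhideguodogodoob/ → kuideguodogodoob.
Rule 4 (stop-cluster a-epenthesis): no segment meets the environment; /kuideguodogodoob/ is unchanged.
Rule 5 (final devoicing): /b/ is a voiced stop in word-final position, so it devoices to [p]. /kuideguodogodoob/ → kuideguodogodoop.

kuideguodogodoop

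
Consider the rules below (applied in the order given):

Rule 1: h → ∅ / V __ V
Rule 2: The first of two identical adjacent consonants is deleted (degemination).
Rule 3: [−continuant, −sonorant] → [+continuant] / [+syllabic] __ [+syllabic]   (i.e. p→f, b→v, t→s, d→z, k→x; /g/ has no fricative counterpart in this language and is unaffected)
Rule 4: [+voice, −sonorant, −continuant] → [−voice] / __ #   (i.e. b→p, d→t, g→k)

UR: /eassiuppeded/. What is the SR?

Rule 1 (intervocalic h-deletion): no segment meets the environment; /eassiuppeded/ is unchanged.
Rule 2 (degemination): /ss/ is a geminate; the first /s/ deletes. /pp/ is a geminate; the first /p/ deletes. /eassiuppeded/ → easiupeded.
Rule 3 (intervocalic spirantization): /p/ is a stop between vowels /u/ and /e/, so it spirantizes to the fricative [f]. /d/ is a stop between vowels /e/ and /e/, so it spirantizes to the fricative [z]. /easiupeded/ → easiufezed.
Rule 4 (final devoicing): /d/ is a voiced stop in word-final position, so it devoices to [t]. /easiufezed/ → easiufezet.

easiufezet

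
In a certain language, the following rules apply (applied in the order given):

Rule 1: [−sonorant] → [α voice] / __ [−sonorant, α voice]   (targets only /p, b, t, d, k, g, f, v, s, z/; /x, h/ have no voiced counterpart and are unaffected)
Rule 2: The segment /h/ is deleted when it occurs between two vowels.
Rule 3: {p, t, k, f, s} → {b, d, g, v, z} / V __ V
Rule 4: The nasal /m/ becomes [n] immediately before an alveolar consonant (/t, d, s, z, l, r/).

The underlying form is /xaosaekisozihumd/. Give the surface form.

Rule 1 (regressive voicing assimilation): no segment meets the environment; /xaosaekisozihumd/ is unchanged.
Rule 2 (intervocalic h-deletion): /h/ occurs between vowels /i/ and /u/, so it deletes. /xaosaekisozihumd/ → xaosaekisoziumd.
Rule 3 (intervocalic voicing): /s/ is a voiceless obstruent between vowels /o/ and /a/, so it voices to [z]. /k/ is a voiceless obstruent between vowels /e/ and /i/, so it voices to [g]. /s/ is a voiceless obstruent between vowels /i/ and /o/, so it voices to [z]. /xaosaekisoziumd/ → xaozaegizoziumd.
Rule 4 (nasal place assimilation): /m/ precedes the alveolar consonant /d/, so it assimilates in place to [n]. /xaozaegizoziumd/ → xaozaegizoziund.

xaozaegizoziund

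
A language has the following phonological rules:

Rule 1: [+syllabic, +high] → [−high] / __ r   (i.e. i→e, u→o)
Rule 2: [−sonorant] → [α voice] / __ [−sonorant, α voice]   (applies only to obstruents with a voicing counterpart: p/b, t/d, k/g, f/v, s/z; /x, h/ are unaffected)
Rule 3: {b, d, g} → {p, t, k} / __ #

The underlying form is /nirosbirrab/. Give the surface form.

nerozberrap

Rule 1 (pre-rhotic lowering): /i/ is a high vowel immediately before /r/, so it lowers to [e]. /i/ is a high vowel immediately before /r/, so it lowers to [e]. /nirosbirrab/ → nerosberrab.
Rule 2 (regressive voicing assimilation): /s/ precedes the voiced obstruent /b/, so it voices to [z] by assimilation. /nerosberrab/ → nerozberrab.
Rule 3 (final devoicing): /b/ is a voiced stop in word-final position, so it devoices to [p]. /nerozberrab/ → nerozberrap.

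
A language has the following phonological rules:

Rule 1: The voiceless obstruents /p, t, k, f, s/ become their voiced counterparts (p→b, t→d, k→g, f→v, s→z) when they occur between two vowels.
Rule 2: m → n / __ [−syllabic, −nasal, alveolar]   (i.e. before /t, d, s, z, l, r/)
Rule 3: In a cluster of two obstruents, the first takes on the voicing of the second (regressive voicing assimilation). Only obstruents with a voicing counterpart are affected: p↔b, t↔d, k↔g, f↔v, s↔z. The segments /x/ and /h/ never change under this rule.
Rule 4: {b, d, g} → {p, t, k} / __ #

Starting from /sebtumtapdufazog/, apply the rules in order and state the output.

septuntabduvazok

Rule 1 (intervocalic voicing): /f/ is a voiceless obstruent between vowels /u/ and /a/, so it voices to [v]. /sebtumtapdufazog/ → sebtumtapduvazog.
Rule 2 (nasal place assimilation): /m/ precedes the alveolar consonant /t/, so it assimilates in place to [n]. /sebtumtapduvazog/ → sebtuntapduvazog.
Rule 3 (regressive voicing assimilation): /b/ precedes the voiceless obstruent /t/, so it devoices to [p] by assimilation. /p/ precedes the voiced obstruent /d/, so it voices to [b] by assimilation. /sebtuntapduvazog/ → septuntabduvazog.
Rule 4 (final devoicing): /g/ is a voiced stop in word-final position, so it devoices to [k]. /septuntabduvazog/ → septuntabduvazok.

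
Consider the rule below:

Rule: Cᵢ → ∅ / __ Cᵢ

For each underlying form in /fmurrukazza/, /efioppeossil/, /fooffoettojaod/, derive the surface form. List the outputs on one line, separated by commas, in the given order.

/fmurrukazza/: /rr/ is a geminate; the first /r/ deletes. /zz/ is a geminate; the first /z/ deletes. → [fmurukaza].
/efioppeossil/: /pp/ is a geminate; the first /p/ deletes. /ss/ is a geminate; the first /s/ deletes. → [efiopeosil].
/fooffoettojaod/: /ff/ is a geminate; the first /f/ deletes. /tt/ is a geminate; the first /t/ deletes. → [foofoetojaod].

fmurukaza, efiopeosil, foofoetojaod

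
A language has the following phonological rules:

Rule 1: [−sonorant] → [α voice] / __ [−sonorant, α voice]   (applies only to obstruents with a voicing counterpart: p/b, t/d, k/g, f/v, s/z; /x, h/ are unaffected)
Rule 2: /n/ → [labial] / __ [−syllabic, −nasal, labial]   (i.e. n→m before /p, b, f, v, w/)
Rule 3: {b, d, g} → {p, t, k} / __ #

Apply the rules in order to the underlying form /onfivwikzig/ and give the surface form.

omfivwigzik

Rule 1 (regressive voicing assimilation): /k/ precedes the voiced obstruent /z/, so it voices to [g] by assimilation. /onfivwikzig/ → onfivwigzig.
Rule 2 (nasal place assimilation): /n/ precedes the labial consonant /f/, so it assimilates in place to [m]. /onfivwigzig/ → omfivwigzig.
Rule 3 (final devoicing): /g/ is a voiced stop in word-final position, so it devoices to [k]. /omfivwigzig/ → omfivwigzik.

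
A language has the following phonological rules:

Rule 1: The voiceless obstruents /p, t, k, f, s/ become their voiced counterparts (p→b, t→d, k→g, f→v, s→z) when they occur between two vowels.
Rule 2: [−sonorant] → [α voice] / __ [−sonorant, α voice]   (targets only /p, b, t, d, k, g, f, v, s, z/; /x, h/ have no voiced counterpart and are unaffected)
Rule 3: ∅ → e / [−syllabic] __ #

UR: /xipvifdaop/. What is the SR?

xibvivdaope

Rule 1 (intervocalic voicing): no segment meets the environment; /xipvifdaop/ is unchanged.
Rule 2 (regressive voicing assimilation): /p/ precedes the voiced obstruent /v/, so it voices to [b] by assimilation. /f/ precedes the voiced obstruent /d/, so it voices to [v] by assimilation. /xipvifdaop/ → xibvivdaop.
Rule 3 (final e-epenthesis): the form ends in the consonant /p/, so [e] is inserted word-finally. /xibvivdaop/ → xibvivdaope.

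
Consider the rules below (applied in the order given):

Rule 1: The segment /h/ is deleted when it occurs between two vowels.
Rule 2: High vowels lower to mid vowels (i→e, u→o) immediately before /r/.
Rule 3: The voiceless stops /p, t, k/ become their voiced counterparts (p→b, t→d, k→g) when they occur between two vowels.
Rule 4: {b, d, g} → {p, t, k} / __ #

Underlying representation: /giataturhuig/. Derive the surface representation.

Rule 1 (intervocalic h-deletion): no segment meets the environment; /giataturhuig/ is unchanged.
Rule 2 (pre-rhotic lowering): /u/ is a high vowel immediately before /r/, so it lowers to [o]. /giataturhuig/ → giatatorhuig.
Rule 3 (intervocalic voicing): /t/ is a voiceless stop between vowels /a/ and /a/, so it voices to [d]. /t/ is a voiceless stop between vowels /a/ and /o/, so it voices to [d]. /giatatorhuig/ → giadadorhuig.
Rule 4 (final devoicing): /g/ is a voiced stop in word-final position, so it devoices to [k]. /giadadorhuig/ → giadadorhuik.

giadadorhuik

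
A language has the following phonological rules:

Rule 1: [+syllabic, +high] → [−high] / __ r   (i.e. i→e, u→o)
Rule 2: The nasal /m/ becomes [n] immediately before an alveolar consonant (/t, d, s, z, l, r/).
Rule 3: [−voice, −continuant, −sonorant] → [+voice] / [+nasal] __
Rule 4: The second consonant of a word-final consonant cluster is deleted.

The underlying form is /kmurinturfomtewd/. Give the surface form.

kmorindorfondew

Rule 1 (pre-rhotic lowering): /u/ is a high vowel immediately before /r/, so it lowers to [o]. /u/ is a high vowel immediately before /r/, so it lowers to [o]. /kmurinturfomtewd/ → kmorintorfomtewd.
Rule 2 (nasal place assimilation): /m/ precedes the alveolar consonant /t/, so it assimilates in place to [n]. /kmorintorfomtewd/ → kmorintorfontewd.
Rule 3 (post-nasal voicing): /t/ is a voiceless stop immediately after the nasal /n/, so it voices to [d]. /t/ is a voiceless stop immediately after the nasal /n/, so it voices to [d]. /kmorintorfontewd/ → kmorindorfondewd.
Rule 4 (final cluster simplification): /d/ is the second consonant of a word-final cluster /wd/, so it deletes. /kmorindorfondewd/ → kmorindorfondew.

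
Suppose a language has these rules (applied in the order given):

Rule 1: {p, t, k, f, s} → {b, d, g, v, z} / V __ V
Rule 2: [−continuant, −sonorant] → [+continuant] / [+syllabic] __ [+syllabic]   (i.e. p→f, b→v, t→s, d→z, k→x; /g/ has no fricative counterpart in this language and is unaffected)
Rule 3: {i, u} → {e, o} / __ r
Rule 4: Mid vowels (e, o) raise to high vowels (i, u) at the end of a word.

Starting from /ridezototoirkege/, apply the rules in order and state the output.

rizezozozoerkegi

Rule 1 (intervocalic voicing): /t/ is a voiceless obstruent between vowels /o/ and /o/, so it voices to [d]. /t/ is a voiceless obstruent between vowels /o/ and /o/, so it voices to [d]. /ridezototoirkege/ → ridezododoirkege.
Rule 2 (intervocalic spirantization): /d/ is a stop between vowels /i/ and /e/, so it spirantizes to the fricative [z]. /d/ is a stop between vowels /o/ and /o/, so it spirantizes to the fricative [z]. /d/ is a stop between vowels /o/ and /o/, so it spirantizes to the fricative [z]. /ridezododoirkege/ → rizezozozoirkege.
Rule 3 (pre-rhotic lowering): /i/ is a high vowel immediately before /r/, so it lowers to [e]. /rizezozozoirkege/ → rizezozozoerkege.
Rule 4 (final vowel raising): /e/ is a mid vowel in word-final position, so it raises to [i]. /rizezozozoerkege/ → rizezozozoerkegi.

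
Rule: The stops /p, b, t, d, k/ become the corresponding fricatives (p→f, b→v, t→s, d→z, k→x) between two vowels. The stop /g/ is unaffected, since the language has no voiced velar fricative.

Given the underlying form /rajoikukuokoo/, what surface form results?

rajoixuxuoxoo

/k/ is a stop between vowels /i/ and /u/, so it spirantizes to the fricative [x].
/k/ is a stop between vowels /u/ and /u/, so it spirantizes to the fricative [x].
/k/ is a stop between vowels /o/ and /o/, so it spirantizes to the fricative [x].
Surface form: [rajoixuxuoxoo].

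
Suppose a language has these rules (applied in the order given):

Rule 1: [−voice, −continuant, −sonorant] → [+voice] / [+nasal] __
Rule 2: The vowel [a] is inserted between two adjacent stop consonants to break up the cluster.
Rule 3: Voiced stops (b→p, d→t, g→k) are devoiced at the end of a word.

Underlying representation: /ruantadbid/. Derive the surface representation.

Rule 1 (post-nasal voicing): /t/ is a voiceless stop immediately after the nasal /n/, so it voices to [d]. /ruantadbid/ → ruandadbid.
Rule 2 (stop-cluster a-epenthesis): /d/ and /b/ form a stop–stop cluster, so [a] is inserted between them. /ruandadbid/ → ruandadabid.
Rule 3 (final devoicing): /d/ is a voiced stop in word-final position, so it devoices to [t]. /ruandadabid/ → ruandadabit.

ruandadabit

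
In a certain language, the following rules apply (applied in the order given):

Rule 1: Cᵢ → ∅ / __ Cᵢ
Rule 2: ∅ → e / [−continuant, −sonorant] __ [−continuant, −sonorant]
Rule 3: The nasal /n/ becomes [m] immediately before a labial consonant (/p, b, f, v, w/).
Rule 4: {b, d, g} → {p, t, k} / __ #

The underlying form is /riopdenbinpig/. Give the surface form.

riopedembimpik

Rule 1 (degemination): no segment meets the environment; /riopdenbinpig/ is unchanged.
Rule 2 (stop-cluster e-epenthesis): /p/ and /d/ form a stop–stop cluster, so [e] is inserted between them. /riopdenbinpig/ → riopedenbinpig.
Rule 3 (nasal place assimilation): /n/ precedes the labial consonant /b/, so it assimilates in place to [m]. /n/ precedes the labial consonant /p/, so it assimilates in place to [m]. /riopedenbinpig/ → riopedembimpig.
Rule 4 (final devoicing): /g/ is a voiced stop in word-final position, so it devoices to [k]. /riopedembimpig/ → riopedembimpik.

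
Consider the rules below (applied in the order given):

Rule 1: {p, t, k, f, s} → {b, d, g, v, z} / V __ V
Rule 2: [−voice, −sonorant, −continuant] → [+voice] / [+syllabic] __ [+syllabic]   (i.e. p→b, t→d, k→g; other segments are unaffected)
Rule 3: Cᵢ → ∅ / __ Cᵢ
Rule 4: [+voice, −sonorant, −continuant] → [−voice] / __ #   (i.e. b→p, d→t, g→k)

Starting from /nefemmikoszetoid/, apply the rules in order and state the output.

Rule 1 (intervocalic voicing): /f/ is a voiceless obstruent between vowels /e/ and /e/, so it voices to [v]. /k/ is a voiceless obstruent between vowels /i/ and /o/, so it voices to [g]. /t/ is a voiceless obstruent between vowels /e/ and /o/, so it voices to [d]. /nefemmikoszetoid/ → nevemmigoszedoid.
Rule 2 (intervocalic voicing): no segment meets the environment; /nevemmigoszedoid/ is unchanged.
Rule 3 (degemination): /mm/ is a geminate; the first /m/ deletes. /nevemmigoszedoid/ → nevemigoszedoid.
Rule 4 (final devoicing): /d/ is a voiced stop in word-final position, so it devoices to [t]. /nevemigoszedoid/ → nevemigoszedoit.

nevemigoszedoit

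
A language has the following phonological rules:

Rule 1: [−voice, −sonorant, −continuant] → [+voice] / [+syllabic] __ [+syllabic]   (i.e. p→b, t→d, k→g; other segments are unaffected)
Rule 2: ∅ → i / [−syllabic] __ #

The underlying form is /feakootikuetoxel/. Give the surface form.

Rule 1 (intervocalic voicing): /k/ is a voiceless stop between vowels /a/ and /o/, so it voices to [g]. /t/ is a voiceless stop between vowels /o/ and /i/, so it voices to [d]. /k/ is a voiceless stop between vowels /i/ and /u/, so it voices to [g]. /t/ is a voiceless stop between vowels /e/ and /o/, so it voices to [d]. /feakootikuetoxel/ → feagoodiguedoxel.
Rule 2 (final i-epenthesis): the form ends in the consonant /l/, so [i] is inserted word-finally. /feagoodiguedoxel/ → feagoodiguedoxeli.

feagoodiguedoxeli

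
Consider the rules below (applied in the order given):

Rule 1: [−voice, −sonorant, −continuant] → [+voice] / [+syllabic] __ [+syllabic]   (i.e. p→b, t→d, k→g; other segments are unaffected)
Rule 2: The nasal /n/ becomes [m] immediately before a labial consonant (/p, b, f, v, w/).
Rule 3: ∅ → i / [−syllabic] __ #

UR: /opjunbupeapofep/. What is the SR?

Rule 1 (intervocalic voicing): /p/ is a voiceless stop between vowels /u/ and /e/, so it voices to [b]. /p/ is a voiceless stop between vowels /a/ and /o/, so it voices to [b]. /opjunbupeapofep/ → opjunbubeabofep.
Rule 2 (nasal place assimilation): /n/ precedes the labial consonant /b/, so it assimilates in place to [m]. /opjunbubeabofep/ → opjumbubeabofep.
Rule 3 (final i-epenthesis): the form ends in the consonant /p/, so [i] is inserted word-finally. /opjumbubeabofep/ → opjumbubeabofepi.

opjumbubeabofepi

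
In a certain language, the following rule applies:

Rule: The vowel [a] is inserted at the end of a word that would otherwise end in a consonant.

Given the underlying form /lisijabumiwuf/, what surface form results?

the form ends in the consonant /f/, so [a] is inserted word-finally.
Surface form: [lisijabumiwufa].

lisijabumiwufa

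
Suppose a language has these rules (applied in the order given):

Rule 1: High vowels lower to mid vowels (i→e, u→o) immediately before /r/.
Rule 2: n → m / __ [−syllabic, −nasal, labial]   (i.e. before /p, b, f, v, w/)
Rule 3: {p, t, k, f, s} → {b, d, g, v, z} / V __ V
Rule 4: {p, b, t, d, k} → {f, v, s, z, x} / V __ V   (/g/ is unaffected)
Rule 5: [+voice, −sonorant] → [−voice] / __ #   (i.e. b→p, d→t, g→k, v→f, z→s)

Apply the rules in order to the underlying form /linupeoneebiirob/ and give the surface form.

linuveoneevierop

Rule 1 (pre-rhotic lowering): /i/ is a high vowel immediately before /r/, so it lowers to [e]. /linupeoneebiirob/ → linupeoneebierob.
Rule 2 (nasal place assimilation): no segment meets the environment; /linupeoneebierob/ is unchanged.
Rule 3 (intervocalic voicing): /p/ is a voiceless obstruent between vowels /u/ and /e/, so it voices to [b]. /linupeoneebierob/ → linubeoneebierob.
Rule 4 (intervocalic spirantization): /b/ is a stop between vowels /u/ and /e/, so it spirantizes to the fricative [v]. /b/ is a stop between vowels /e/ and /i/, so it spirantizes to the fricative [v]. /linubeoneebierob/ → linuveoneevierob.
Rule 5 (final devoicing): /b/ is a voiced obstruent in word-final position, so it devoices to [p]. /linuveoneevierob/ → linuveoneevierop.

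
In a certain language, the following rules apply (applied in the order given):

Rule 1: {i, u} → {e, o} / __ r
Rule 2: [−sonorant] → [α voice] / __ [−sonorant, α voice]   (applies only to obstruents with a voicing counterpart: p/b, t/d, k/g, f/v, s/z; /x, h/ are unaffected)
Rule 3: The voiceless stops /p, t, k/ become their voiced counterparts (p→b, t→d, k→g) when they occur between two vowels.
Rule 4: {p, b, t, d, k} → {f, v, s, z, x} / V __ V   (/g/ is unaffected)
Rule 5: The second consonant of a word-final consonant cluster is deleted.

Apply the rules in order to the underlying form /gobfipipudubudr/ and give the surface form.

gopfivivuzuvud

Rule 1 (pre-rhotic lowering): no segment meets the environment; /gobfipipudubudr/ is unchanged.
Rule 2 (regressive voicing assimilation): /b/ precedes the voiceless obstruent /f/, so it devoices to [p] by assimilation. /gobfipipudubudr/ → gopfipipudubudr.
Rule 3 (intervocalic voicing): /p/ is a voiceless stop between vowels /i/ and /i/, so it voices to [b]. /p/ is a voiceless stop between vowels /i/ and /u/, so it voices to [b]. /gopfipipudubudr/ → gopfibibudubudr.
Rule 4 (intervocalic spirantization): /b/ is a stop between vowels /i/ and /i/, so it spirantizes to the fricative [v]. /b/ is a stop between vowels /i/ and /u/, so it spirantizes to the fricative [v]. /d/ is a stop between vowels /u/ and /u/, so it spirantizes to the fricative [z]. /b/ is a stop between vowels /u/ and /u/, so it spirantizes to the fricative [v]. /gopfibibudubudr/ → gopfivivuzuvudr.
Rule 5 (final cluster simplification): /r/ is the second consonant of a word-final cluster /dr/, so it deletes. /gopfivivuzuvudr/ → gopfivivuzuvud.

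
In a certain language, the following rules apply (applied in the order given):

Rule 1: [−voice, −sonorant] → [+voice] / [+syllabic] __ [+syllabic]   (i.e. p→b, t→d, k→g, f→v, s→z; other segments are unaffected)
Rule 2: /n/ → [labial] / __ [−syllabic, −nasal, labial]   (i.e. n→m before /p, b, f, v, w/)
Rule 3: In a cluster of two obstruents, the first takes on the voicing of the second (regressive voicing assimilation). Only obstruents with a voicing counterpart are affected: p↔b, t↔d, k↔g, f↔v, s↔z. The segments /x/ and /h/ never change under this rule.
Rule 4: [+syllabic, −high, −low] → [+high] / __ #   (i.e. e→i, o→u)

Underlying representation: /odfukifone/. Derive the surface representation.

otfugivoni

Rule 1 (intervocalic voicing): /k/ is a voiceless obstruent between vowels /u/ and /i/, so it voices to [g]. /f/ is a voiceless obstruent between vowels /i/ and /o/, so it voices to [v]. /odfukifone/ → odfugivone.
Rule 2 (nasal place assimilation): no segment meets the environment; /odfugivone/ is unchanged.
Rule 3 (regressive voicing assimilation): /d/ precedes the voiceless obstruent /f/, so it devoices to [t] by assimilation. /odfugivone/ → otfugivone.
Rule 4 (final vowel raising): /e/ is a mid vowel in word-final position, so it raises to [i]. /otfugivone/ → otfugivoni.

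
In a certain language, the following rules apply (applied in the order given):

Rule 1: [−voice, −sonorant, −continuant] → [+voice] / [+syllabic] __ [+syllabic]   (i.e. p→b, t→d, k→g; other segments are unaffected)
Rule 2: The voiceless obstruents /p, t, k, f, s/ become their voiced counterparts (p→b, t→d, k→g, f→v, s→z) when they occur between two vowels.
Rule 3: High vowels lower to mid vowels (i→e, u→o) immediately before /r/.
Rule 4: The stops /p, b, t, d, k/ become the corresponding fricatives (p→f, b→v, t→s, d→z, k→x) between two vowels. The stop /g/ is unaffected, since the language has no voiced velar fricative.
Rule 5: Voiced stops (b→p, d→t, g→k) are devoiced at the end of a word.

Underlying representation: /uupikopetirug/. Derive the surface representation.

Rule 1 (intervocalic voicing): /p/ is a voiceless stop between vowels /u/ and /i/, so it voices to [b]. /k/ is a voiceless stop between vowels /i/ and /o/, so it voices to [g]. /p/ is a voiceless stop between vowels /o/ and /e/, so it voices to [b]. /t/ is a voiceless stop between vowels /e/ and /i/, so it voices to [d]. /uupikopetirug/ → uubigobedirug.
Rule 2 (intervocalic voicing): no segment meets the environment; /uubigobedirug/ is unchanged.
Rule 3 (pre-rhotic lowering): /i/ is a high vowel immediately before /r/, so it lowers to [e]. /uubigobedirug/ → uubigobederug.
Rule 4 (intervocalic spirantization): /b/ is a stop between vowels /u/ and /i/, so it spirantizes to the fricative [v]. /b/ is a stop between vowels /o/ and /e/, so it spirantizes to the fricative [v]. /d/ is a stop between vowels /e/ and /e/, so it spirantizes to the fricative [z]. /uubigobederug/ → uuvigovezerug.
Rule 5 (final devoicing): /g/ is a voiced stop in word-final position, so it devoices to [k]. /uuvigovezerug/ → uuvigovezeruk.

uuvigovezeruk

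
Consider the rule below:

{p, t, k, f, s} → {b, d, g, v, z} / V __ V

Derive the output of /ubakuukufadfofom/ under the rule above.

ubaguuguvadfovom

/k/ is a voiceless obstruent between vowels /a/ and /u/, so it voices to [g].
/k/ is a voiceless obstruent between vowels /u/ and /u/, so it voices to [g].
/f/ is a voiceless obstruent between vowels /u/ and /a/, so it voices to [v].
/f/ is a voiceless obstruent between vowels /o/ and /o/, so it voices to [v].
The other instance of /f/ does not occur in the required environment and remains unchanged.
Surface form: [ubaguuguvadfovom].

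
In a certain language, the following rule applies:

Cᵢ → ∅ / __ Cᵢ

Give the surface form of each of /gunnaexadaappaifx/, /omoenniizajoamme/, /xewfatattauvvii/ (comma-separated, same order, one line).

/gunnaexadaappaifx/: /nn/ is a geminate; the first /n/ deletes. /pp/ is a geminate; the first /p/ deletes. → [gunaexadaapaifx].
/omoenniizajoamme/: /nn/ is a geminate; the first /n/ deletes. /mm/ is a geminate; the first /m/ deletes. → [omoeniizajoame].
/xewfatattauvvii/: /tt/ is a geminate; the first /t/ deletes. /vv/ is a geminate; the first /v/ deletes. → [xewfatatauvii].

gunaexadaapaifx, omoeniizajoame, xewfatatauvii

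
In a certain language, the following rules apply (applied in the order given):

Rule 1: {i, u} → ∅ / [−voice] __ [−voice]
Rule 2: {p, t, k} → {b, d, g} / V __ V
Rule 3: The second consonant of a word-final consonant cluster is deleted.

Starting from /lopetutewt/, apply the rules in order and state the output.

lobettew

Rule 1 (high vowel syncope): /u/ is a high vowel flanked by voiceless consonants /t/ and /t/, so it deletes. /lopetutewt/ → lopettewt.
Rule 2 (intervocalic voicing): /p/ is a voiceless stop between vowels /o/ and /e/, so it voices to [b]. /lopettewt/ → lobettewt.
Rule 3 (final cluster simplification): /t/ is the second consonant of a word-final cluster /wt/, so it deletes. /lobettewt/ → lobettew.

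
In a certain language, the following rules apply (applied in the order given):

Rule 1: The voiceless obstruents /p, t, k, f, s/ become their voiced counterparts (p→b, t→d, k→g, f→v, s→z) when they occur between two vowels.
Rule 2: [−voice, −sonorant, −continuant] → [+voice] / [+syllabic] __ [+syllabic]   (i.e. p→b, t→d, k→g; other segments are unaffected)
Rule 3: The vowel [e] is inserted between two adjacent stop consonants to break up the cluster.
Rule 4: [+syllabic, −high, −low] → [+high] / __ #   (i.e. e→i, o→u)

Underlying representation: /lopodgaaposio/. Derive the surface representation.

Rule 1 (intervocalic voicing): /p/ is a voiceless obstruent between vowels /o/ and /o/, so it voices to [b]. /p/ is a voiceless obstruent between vowels /a/ and /o/, so it voices to [b]. /s/ is a voiceless obstruent between vowels /o/ and /i/, so it voices to [z]. /lopodgaaposio/ → lobodgaabozio.
Rule 2 (intervocalic voicing): no segment meets the environment; /lobodgaabozio/ is unchanged.
Rule 3 (stop-cluster e-epenthesis): /d/ and /g/ form a stop–stop cluster, so [e] is inserted between them. /lobodgaabozio/ → lobodegaabozio.
Rule 4 (final vowel raising): /o/ is a mid vowel in word-final position, so it raises to [u]. /lobodegaabozio/ → lobodegaaboziu.

lobodegaaboziu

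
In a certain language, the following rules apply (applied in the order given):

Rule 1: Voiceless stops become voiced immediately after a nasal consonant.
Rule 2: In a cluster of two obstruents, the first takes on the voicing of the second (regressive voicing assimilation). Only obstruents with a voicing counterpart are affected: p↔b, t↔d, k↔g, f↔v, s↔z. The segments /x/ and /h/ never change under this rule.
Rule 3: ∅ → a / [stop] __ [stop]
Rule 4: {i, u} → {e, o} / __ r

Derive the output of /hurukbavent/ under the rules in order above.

Rule 1 (post-nasal voicing): /t/ is a voiceless stop immediately after the nasal /n/, so it voices to [d]. /hurukbavent/ → hurukbavend.
Rule 2 (regressive voicing assimilation): /k/ precedes the voiced obstruent /b/, so it voices to [g] by assimilation. /hurukbavend/ → hurugbavend.
Rule 3 (stop-cluster a-epenthesis): /g/ and /b/ form a stop–stop cluster, so [a] is inserted between them. /hurugbavend/ → hurugabavend.
Rule 4 (pre-rhotic lowering): /u/ is a high vowel immediately before /r/, so it lowers to [o]. /hurugabavend/ → horugabavend.

horugabavend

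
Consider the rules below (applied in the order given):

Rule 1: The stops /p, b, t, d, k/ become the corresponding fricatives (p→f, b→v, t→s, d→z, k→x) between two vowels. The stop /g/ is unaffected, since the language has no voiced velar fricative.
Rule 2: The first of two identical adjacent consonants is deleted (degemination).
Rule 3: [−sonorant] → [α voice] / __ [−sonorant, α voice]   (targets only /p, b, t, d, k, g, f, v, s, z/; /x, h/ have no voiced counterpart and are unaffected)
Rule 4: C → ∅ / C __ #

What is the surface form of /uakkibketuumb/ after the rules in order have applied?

Rule 1 (intervocalic spirantization): /t/ is a stop between vowels /e/ and /u/, so it spirantizes to the fricative [s]. /uakkibketuumb/ → uakkibkesuumb.
Rule 2 (degemination): /kk/ is a geminate; the first /k/ deletes. /uakkibkesuumb/ → uakibkesuumb.
Rule 3 (regressive voicing assimilation): /b/ precedes the voiceless obstruent /k/, so it devoices to [p] by assimilation. /uakibkesuumb/ → uakipkesuumb.
Rule 4 (final cluster simplification): /b/ is the second consonant of a word-final cluster /mb/, so it deletes. /uakipkesuumb/ → uakipkesuum.

uakipkesuum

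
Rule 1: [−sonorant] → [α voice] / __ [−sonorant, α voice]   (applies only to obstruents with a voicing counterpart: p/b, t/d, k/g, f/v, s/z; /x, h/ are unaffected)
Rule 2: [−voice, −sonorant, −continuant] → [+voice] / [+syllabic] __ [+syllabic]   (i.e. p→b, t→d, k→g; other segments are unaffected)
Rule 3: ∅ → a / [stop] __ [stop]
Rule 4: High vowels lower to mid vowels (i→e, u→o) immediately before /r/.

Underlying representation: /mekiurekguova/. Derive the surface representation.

Rule 1 (regressive voicing assimilation): /k/ precedes the voiced obstruent /g/, so it voices to [g] by assimilation. /mekiurekguova/ → mekiuregguova.
Rule 2 (intervocalic voicing): /k/ is a voiceless stop between vowels /e/ and /i/, so it voices to [g]. /mekiuregguova/ → megiuregguova.
Rule 3 (stop-cluster a-epenthesis): /g/ and /g/ form a stop–stop cluster, so [a] is inserted between them. /megiuregguova/ → megiuregaguova.
Rule 4 (pre-rhotic lowering): /u/ is a high vowel immediately before /r/, so it lowers to [o]. /megiuregaguova/ → megioregaguova.

megioregaguova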